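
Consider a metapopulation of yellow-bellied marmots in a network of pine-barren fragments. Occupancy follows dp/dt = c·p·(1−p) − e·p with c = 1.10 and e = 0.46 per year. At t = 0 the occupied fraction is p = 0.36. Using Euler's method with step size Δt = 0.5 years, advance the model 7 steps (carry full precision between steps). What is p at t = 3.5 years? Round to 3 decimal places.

Update rule: p ← p + [c·p·(1−p) − e·p]·Δt with Δt = 0.5.
  1  |  dp/dt·Δt = +0.043920  |  p_1 = 0.403920
  2  |  dp/dt·Δt = +0.039521  |  p_2 = 0.443441
  3  |  dp/dt·Δt = +0.033749  |  p_3 = 0.477190
  4  |  dp/dt·Δt = +0.027460  |  p_4 = 0.504650
  5  |  dp/dt·Δt = +0.021419  |  p_5 = 0.526069
  6  |  dp/dt·Δt = +0.016130  |  p_6 = 0.542199
  7  |  dp/dt·Δt = +0.011815  |  p_7 = 0.554014

0.554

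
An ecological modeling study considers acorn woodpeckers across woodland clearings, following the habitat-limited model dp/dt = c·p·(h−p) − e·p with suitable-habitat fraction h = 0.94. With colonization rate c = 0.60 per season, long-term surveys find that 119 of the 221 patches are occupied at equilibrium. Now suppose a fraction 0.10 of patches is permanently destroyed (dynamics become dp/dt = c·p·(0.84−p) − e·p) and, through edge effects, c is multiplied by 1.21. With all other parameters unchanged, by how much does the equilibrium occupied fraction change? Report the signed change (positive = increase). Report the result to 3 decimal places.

-0.030

Observed p* = 119/221 = 0.53846.
Balance c(h−p*) = e gives e = 0.60×(0.94 − 0.53846) = 0.24092.
New p* = 0.84 − e/c = 0.84 − 0.24092/0.72600 = 0.50815.
Δp* = 0.50815 − 0.53846 = -0.03031.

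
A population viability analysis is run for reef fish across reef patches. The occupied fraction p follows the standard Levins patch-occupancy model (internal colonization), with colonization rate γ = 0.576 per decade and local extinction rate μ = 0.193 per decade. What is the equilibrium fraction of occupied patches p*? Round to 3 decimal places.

0.665

At equilibrium, colonization balances extinction: γ·p*·(1−p*) = μ·p*.
So p* = 1 − μ/γ = 1 − 0.193/0.576 = 1 − 0.3351 = 0.6649.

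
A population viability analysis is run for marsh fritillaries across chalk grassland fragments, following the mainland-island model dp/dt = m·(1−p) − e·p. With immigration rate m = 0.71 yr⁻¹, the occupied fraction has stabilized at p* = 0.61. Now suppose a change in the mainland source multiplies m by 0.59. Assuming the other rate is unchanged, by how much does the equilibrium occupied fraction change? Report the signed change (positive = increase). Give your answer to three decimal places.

-0.130

Balance m(1−p*) = e·p* gives e = m(1−p*)/p* = 0.71×0.39000/0.61000 = 0.45393.
New p* = m/(m+e) = 0.41890/(0.41890+0.45393) = 0.47993.
Δp* = 0.47993 − 0.61000 = -0.13007.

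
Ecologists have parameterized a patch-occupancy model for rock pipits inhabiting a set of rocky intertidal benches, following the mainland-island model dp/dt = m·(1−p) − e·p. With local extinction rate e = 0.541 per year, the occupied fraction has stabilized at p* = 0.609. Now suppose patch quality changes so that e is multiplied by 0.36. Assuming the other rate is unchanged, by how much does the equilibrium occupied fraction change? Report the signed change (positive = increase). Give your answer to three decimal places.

Balance m(1−p*) = e·p* gives m = e·p*/(1−p*) = 0.541×0.60900/0.39100 = 0.84263.
New p* = m/(m+e) = 0.84263/(0.84263+0.19476) = 0.81226.
Δp* = 0.81226 − 0.60900 = +0.20326.

0.203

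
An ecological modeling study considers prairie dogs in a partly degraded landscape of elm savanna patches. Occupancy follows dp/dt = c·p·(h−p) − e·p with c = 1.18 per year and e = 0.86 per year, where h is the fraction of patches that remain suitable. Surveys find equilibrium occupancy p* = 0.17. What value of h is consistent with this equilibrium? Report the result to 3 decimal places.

At equilibrium c(h−p*) = e, so h = p* + e/c.
h = 0.17 + 0.86/1.18 = 0.17 + 0.7288 = 0.8988.

0.899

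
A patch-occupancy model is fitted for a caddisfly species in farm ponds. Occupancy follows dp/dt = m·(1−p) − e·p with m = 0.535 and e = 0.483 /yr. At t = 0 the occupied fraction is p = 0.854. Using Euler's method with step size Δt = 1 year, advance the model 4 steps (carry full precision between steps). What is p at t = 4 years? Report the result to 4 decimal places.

Update rule: p ← p + [m·(1−p) − e·p]·Δt with Δt = 1.
step 1: Δp = -0.33437, p = 0.51963
step 2: Δp = +0.00602, p = 0.52565
step 3: Δp = -0.00011, p = 0.52554
step 4: Δp = +0.00000, p = 0.52554

0.5255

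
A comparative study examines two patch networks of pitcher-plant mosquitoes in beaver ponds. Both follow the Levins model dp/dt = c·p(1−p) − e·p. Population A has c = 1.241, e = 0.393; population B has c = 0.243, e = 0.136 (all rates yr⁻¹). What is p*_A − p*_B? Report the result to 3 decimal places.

A: p*_A = 1 − 0.393/1.241 = 0.6833.
B: p*_B = 1 − 0.136/0.243 = 0.4403.
p*_A − p*_B = 0.6833 − 0.4403 = 0.2430.

0.243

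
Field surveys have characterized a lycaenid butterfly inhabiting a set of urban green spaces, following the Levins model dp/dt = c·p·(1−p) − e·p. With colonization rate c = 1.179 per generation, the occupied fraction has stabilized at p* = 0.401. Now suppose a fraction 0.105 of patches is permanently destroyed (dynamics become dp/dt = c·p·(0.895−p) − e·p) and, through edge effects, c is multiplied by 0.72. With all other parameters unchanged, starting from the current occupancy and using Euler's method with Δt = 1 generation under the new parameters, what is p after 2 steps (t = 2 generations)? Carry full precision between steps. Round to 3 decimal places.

Balance c(1−p*) = e gives e = 1.179×(1 − 0.40100) = 0.70622.
Starting from p₀ = 0.40100; update p ← p + (dp/dt)·Δt with the new parameters.
p: 0.40100 → 0.28596  (Δp = -0.11504)
p: 0.28596 → 0.23185  (Δp = -0.05411)

0.232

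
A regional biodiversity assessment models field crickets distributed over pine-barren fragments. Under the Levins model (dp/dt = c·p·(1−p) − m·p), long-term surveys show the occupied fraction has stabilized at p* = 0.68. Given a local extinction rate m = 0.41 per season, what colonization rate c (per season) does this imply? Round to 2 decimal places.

1.28

At equilibrium c(1−p*) = m, so c = m/(1−p*).
c = 0.41/(1 − 0.68) = 0.41/0.3200 = 1.2813.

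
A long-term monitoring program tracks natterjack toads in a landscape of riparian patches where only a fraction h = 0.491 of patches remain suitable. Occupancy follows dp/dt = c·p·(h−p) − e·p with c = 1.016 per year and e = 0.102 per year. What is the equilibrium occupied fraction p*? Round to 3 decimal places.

Setting dp/dt = 0 and dividing by p* gives c·(h−p*) = e.
So p* = h − e/c = 0.491 − 0.102/1.016 = 0.491 − 0.1004 = 0.3906.

0.391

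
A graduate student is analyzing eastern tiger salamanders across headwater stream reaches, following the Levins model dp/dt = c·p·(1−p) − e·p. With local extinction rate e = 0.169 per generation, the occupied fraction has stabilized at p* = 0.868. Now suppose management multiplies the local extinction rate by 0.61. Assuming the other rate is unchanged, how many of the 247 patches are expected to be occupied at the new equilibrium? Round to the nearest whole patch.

227

Balance c(1−p*) = e gives c = e/(1 − 0.86800) = 0.169/0.13200 = 1.28030.
New p* = 1 − e/c = 1 − 0.10309/1.28030 = 0.91948.
Expected occupied = 247 × 0.91948 = 227.11 ≈ 227.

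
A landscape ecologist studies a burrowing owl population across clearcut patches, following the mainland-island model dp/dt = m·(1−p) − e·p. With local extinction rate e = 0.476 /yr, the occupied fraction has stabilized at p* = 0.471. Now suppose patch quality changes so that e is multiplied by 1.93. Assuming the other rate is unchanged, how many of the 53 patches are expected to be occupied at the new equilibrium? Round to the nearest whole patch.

17

Balance m(1−p*) = e·p* gives m = e·p*/(1−p*) = 0.476×0.47100/0.52900 = 0.42381.
New p* = m/(m+e) = 0.42381/(0.42381+0.91868) = 0.31569.
Expected occupied = 53 × 0.31569 = 16.73 ≈ 17.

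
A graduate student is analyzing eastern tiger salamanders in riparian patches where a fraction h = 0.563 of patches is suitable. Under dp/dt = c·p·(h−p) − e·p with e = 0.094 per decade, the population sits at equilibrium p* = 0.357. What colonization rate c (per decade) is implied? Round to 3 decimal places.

0.456

At equilibrium c(h−p*) = e, so c = e/(h−p*).
c = 0.094/(0.563 − 0.357) = 0.094/0.2060 = 0.4563.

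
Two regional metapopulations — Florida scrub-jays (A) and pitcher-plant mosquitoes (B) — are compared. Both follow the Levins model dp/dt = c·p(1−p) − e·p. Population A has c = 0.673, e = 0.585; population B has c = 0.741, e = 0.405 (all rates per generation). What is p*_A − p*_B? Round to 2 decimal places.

A: p*_A = 1 − 0.585/0.673 = 0.1308.
B: p*_B = 1 − 0.405/0.741 = 0.4534.
p*_A − p*_B = 0.1308 − 0.4534 = -0.3227.

-0.32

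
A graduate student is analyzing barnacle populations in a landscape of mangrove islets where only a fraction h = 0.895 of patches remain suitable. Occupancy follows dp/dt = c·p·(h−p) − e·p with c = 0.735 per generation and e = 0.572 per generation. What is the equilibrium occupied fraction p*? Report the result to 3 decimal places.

Setting dp/dt = 0 and dividing by p* gives c·(h−p*) = e.
So p* = h − e/c = 0.895 − 0.572/0.735 = 0.895 − 0.7782 = 0.1168.

0.117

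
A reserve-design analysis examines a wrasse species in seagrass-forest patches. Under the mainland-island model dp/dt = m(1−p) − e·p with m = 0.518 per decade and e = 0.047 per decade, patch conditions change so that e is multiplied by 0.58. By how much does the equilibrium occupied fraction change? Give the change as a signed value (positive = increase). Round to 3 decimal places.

0.033

Before: p* = 0.518/(0.518+0.047) = 0.9168.
After: m = 0.518, e = 0.02726; p* = 0.518/0.5453 = 0.9500.
Δp* = 0.9500 − 0.9168 = +0.0332.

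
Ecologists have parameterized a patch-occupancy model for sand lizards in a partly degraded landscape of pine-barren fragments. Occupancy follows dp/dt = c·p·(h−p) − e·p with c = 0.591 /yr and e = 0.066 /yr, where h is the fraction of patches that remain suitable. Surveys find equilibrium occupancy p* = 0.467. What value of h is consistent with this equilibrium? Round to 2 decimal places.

0.58

At equilibrium c(h−p*) = e, so h = p* + e/c.
h = 0.467 + 0.066/0.591 = 0.467 + 0.1117 = 0.5787.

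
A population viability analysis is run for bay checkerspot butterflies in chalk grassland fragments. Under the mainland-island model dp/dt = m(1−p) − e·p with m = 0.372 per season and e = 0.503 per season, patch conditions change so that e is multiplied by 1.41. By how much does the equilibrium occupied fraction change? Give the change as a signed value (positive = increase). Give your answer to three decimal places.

-0.081

Before: p* = 0.372/(0.372+0.503) = 0.4251.
After: m = 0.372, e = 0.70923; p* = 0.372/1.0812 = 0.3441.
Δp* = 0.3441 − 0.4251 = -0.0811.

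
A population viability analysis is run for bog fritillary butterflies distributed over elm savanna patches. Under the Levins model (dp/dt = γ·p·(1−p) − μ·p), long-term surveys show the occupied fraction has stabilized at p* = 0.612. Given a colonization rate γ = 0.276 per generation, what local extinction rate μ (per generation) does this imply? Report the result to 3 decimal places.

0.107

At equilibrium γ(1−p*) = μ.
μ = 0.276 × (1 − 0.612) = 0.276 × 0.3880 = 0.1071.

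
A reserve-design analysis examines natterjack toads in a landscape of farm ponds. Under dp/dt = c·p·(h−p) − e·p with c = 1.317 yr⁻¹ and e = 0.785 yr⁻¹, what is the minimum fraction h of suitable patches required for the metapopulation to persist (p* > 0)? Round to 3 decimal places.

0.596

p* = h − e/c is positive only when h > e/c.
h_min = e/c = 0.785/1.317 = 0.5961.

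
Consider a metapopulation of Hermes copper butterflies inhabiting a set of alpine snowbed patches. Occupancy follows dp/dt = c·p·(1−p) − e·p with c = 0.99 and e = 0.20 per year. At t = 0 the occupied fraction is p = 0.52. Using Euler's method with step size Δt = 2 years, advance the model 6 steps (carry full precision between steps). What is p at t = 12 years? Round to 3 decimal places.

Update rule: p ← p + [c·p·(1−p) − e·p]·Δt with Δt = 2.
t = 2: p = 0.52000 + (+0.28621) = 0.80621
t = 4: p = 0.80621 + (-0.01313) = 0.79307
t = 6: p = 0.79307 + (+0.00770) = 0.80078
t = 8: p = 0.80078 + (-0.00444) = 0.79634
t = 10: p = 0.79634 + (+0.00258) = 0.79892
t = 12: p = 0.79892 + (-0.00149) = 0.79743

0.797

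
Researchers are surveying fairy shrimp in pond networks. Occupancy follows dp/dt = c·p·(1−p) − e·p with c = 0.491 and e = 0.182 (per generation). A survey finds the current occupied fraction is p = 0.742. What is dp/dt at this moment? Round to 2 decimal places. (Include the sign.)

-0.04

Colonization term: c·p·(1−p) = 0.491×0.742×0.2580 = 0.09400.
Extinction term: e·p = 0.13504.
dp/dt = 0.09400 − 0.13504 = -0.04105.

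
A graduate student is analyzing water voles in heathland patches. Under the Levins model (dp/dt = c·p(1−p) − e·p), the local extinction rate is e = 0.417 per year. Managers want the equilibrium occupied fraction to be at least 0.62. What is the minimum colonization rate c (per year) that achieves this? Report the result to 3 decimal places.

1.097

p* = 1 − e/c ≥ 0.62 requires e/c ≤ 0.3800, i.e. c ≥ e/0.3800.
c_min = 0.417/0.3800 = 1.0974.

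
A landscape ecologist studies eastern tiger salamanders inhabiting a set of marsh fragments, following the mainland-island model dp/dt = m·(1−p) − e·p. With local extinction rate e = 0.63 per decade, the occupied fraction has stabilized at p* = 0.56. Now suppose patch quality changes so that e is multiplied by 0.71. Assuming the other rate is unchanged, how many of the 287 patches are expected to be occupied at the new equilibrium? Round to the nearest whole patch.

184

Balance m(1−p*) = e·p* gives m = e·p*/(1−p*) = 0.63×0.56000/0.44000 = 0.80182.
New p* = m/(m+e) = 0.80182/(0.80182+0.44730) = 0.64191.
Expected occupied = 287 × 0.64191 = 184.23 ≈ 184.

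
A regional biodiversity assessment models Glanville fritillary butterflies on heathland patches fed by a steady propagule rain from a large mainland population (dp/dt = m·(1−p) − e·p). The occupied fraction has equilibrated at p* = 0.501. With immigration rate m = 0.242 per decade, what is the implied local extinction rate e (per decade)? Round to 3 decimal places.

At equilibrium m(1−p*) = e·p*, so e = m(1−p*)/p*.
e = 0.242 × 0.4990 / 0.501 = 0.2410.

0.241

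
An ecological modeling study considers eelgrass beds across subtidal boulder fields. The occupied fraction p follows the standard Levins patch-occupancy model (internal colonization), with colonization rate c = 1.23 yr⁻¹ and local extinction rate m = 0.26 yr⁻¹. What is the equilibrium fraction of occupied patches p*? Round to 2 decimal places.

0.79

At equilibrium, colonization balances extinction: c·p*·(1−p*) = m·p*.
So p* = 1 − m/c = 1 − 0.26/1.23 = 1 − 0.2114 = 0.7886.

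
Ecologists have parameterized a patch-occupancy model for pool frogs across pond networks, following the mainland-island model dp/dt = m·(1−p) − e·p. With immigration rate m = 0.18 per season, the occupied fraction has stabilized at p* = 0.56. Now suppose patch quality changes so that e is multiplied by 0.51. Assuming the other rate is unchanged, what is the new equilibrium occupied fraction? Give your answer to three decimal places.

0.714

Balance m(1−p*) = e·p* gives e = m(1−p*)/p* = 0.18×0.44000/0.56000 = 0.14143.
New p* = m/(m+e) = 0.18000/(0.18000+0.07213) = 0.71392.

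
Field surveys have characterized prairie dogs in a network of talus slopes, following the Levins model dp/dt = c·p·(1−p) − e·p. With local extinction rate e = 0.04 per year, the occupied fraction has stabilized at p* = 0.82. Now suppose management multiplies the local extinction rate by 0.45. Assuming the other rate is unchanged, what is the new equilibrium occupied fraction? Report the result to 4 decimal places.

0.9190

Balance c(1−p*) = e gives c = e/(1 − 0.82000) = 0.04/0.18000 = 0.22222.
New p* = 1 − e/c = 1 − 0.01800/0.22222 = 0.91900.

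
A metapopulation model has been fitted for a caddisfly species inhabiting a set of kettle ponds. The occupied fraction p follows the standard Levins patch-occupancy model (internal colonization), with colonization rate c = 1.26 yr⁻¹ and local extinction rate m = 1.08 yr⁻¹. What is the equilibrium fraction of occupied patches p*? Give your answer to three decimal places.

0.143

At equilibrium, colonization balances extinction: c·p*·(1−p*) = m·p*.
So p* = 1 − m/c = 1 − 1.08/1.26 = 1 − 0.8571 = 0.1429.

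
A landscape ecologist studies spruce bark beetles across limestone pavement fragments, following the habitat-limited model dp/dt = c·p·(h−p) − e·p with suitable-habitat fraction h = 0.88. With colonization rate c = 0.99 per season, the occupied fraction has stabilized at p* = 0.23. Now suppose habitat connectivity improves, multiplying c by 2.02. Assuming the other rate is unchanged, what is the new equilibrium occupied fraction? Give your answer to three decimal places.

Balance c(h−p*) = e gives e = 0.99×(0.88 − 0.23000) = 0.64350.
New p* = 0.88 − e/c = 0.88 − 0.64350/1.99980 = 0.55822.

0.558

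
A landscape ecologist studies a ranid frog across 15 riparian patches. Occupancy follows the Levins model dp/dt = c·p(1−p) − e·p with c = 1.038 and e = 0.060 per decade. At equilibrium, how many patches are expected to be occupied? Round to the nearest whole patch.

p* = 1 − e/c = 1 − 0.060/1.038 = 0.9422.
Expected occupied patches = N × p* = 15 × 0.9422 = 14.13 ≈ 14.

14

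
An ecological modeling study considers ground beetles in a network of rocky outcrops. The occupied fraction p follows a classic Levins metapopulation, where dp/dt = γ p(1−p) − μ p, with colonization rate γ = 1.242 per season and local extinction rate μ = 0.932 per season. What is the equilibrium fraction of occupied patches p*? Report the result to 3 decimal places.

At equilibrium, colonization balances extinction: γ·p*·(1−p*) = μ·p*.
So p* = 1 − μ/γ = 1 − 0.932/1.242 = 1 − 0.7504 = 0.2496.

0.250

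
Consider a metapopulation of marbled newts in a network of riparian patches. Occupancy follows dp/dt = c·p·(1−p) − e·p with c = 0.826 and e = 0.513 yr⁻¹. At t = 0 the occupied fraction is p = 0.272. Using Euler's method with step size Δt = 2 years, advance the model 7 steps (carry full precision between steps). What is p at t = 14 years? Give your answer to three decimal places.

0.379

Update rule: p ← p + [c·p·(1−p) − e·p]·Δt with Δt = 2.
p: 0.27200 → 0.32005  (Δp = +0.04805)
p: 0.32005 → 0.35118  (Δp = +0.03113)
p: 0.35118 → 0.36728  (Δp = +0.01610)
p: 0.36728 → 0.37435  (Δp = +0.00707)
p: 0.37435 → 0.37719  (Δp = +0.00283)
p: 0.37719 → 0.37828  (Δp = +0.00109)
p: 0.37828 → 0.37869  (Δp = +0.00041)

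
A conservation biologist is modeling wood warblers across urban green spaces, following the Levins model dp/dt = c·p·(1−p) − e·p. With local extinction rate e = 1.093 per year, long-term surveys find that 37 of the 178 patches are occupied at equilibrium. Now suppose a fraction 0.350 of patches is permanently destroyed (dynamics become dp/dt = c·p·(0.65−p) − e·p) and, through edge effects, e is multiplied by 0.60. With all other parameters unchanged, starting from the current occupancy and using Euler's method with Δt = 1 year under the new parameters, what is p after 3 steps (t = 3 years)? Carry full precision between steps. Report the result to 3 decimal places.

Observed p* = 37/178 = 0.20787.
Balance c(1−p*) = e gives c = e/(1 − 0.20787) = 1.093/0.79213 = 1.37982.
Starting from p₀ = 0.20787; update p ← p + (dp/dt)·Δt with the new parameters.
p: 0.20787 → 0.19836  (Δp = -0.00951)
p: 0.19836 → 0.19189  (Δp = -0.00647)
p: 0.19189 → 0.18734  (Δp = -0.00455)

0.187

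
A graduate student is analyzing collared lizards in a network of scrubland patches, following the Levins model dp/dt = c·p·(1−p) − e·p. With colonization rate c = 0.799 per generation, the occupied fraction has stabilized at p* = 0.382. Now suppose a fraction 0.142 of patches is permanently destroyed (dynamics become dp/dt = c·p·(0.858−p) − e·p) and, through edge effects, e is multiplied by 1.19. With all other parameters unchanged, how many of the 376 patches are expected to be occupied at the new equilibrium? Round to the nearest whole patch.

46

Balance c(1−p*) = e gives e = 0.799×(1 − 0.38200) = 0.49378.
New p* = 0.858 − e/c = 0.858 − 0.58760/0.79900 = 0.12258.
Expected occupied = 376 × 0.12258 = 46.09 ≈ 46.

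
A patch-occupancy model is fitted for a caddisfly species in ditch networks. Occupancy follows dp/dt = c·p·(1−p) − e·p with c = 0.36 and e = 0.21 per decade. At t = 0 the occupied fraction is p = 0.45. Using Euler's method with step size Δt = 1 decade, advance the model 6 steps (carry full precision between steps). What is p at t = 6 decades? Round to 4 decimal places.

Update rule: p ← p + [c·p·(1−p) − e·p]·Δt with Δt = 1.
p: 0.45000 → 0.44460  (Δp = -0.00540)
p: 0.44460 → 0.44013  (Δp = -0.00447)
p: 0.44013 → 0.43641  (Δp = -0.00372)
p: 0.43641 → 0.43331  (Δp = -0.00310)
p: 0.43331 → 0.43071  (Δp = -0.00260)
p: 0.43071 → 0.42854  (Δp = -0.00218)

0.4285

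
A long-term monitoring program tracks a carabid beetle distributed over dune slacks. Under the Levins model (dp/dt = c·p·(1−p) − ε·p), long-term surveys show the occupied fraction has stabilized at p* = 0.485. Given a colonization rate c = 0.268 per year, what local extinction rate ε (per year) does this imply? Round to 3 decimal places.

At equilibrium c(1−p*) = ε.
ε = 0.268 × (1 − 0.485) = 0.268 × 0.5150 = 0.1380.

0.138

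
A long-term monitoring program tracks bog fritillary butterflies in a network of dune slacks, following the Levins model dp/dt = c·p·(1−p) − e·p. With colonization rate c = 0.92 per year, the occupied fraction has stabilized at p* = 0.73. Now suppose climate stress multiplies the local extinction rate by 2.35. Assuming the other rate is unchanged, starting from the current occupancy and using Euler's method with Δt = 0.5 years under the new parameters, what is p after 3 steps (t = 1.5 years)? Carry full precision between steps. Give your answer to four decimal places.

0.4966

Balance c(1−p*) = e gives e = 0.92×(1 − 0.73000) = 0.24840.
Starting from p₀ = 0.73000; update p ← p + (dp/dt)·Δt with the new parameters.
p: 0.73000 → 0.60760  (Δp = -0.12240)
p: 0.60760 → 0.53993  (Δp = -0.06767)
p: 0.53993 → 0.49661  (Δp = -0.04332)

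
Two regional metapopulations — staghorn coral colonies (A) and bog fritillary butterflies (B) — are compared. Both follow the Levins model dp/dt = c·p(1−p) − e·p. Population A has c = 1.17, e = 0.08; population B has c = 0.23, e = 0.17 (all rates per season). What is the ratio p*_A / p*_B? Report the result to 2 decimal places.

3.57

A: p*_A = 1 − 0.08/1.17 = 0.9316.
B: p*_B = 1 − 0.17/0.23 = 0.2609.
p*_A / p*_B = 0.9316/0.2609 = 3.5712.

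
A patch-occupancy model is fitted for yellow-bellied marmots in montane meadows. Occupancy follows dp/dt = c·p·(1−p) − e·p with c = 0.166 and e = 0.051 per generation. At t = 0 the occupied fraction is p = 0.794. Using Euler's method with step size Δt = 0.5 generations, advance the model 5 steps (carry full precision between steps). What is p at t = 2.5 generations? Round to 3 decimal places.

Update rule: p ← p + [c·p·(1−p) − e·p]·Δt with Δt = 0.5.
  1  |  dp/dt·Δt = -0.006671  |  p_1 = 0.787329
  2  |  dp/dt·Δt = -0.006179  |  p_2 = 0.781150
  3  |  dp/dt·Δt = -0.005730  |  p_3 = 0.775420
  4  |  dp/dt·Δt = -0.005319  |  p_4 = 0.770100
  5  |  dp/dt·Δt = -0.004943  |  p_5 = 0.765158

0.765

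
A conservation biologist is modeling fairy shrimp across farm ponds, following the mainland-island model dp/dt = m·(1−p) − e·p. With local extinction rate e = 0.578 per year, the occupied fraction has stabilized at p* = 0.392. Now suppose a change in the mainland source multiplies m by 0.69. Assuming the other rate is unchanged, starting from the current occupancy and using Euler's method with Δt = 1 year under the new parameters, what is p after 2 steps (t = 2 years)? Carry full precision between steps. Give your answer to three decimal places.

0.310

Balance m(1−p*) = e·p* gives m = e·p*/(1−p*) = 0.578×0.39200/0.60800 = 0.37266.
Starting from p₀ = 0.39200; update p ← p + (dp/dt)·Δt with the new parameters.
t = 1: p = 0.39200 + (-0.07024) = 0.32176
t = 2: p = 0.32176 + (-0.01158) = 0.31018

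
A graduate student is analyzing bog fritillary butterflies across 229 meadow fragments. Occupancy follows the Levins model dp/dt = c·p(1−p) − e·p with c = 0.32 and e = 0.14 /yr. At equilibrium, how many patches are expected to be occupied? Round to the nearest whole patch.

p* = 1 − e/c = 1 − 0.14/0.32 = 0.5625.
Expected occupied patches = N × p* = 229 × 0.5625 = 128.81 ≈ 129.

129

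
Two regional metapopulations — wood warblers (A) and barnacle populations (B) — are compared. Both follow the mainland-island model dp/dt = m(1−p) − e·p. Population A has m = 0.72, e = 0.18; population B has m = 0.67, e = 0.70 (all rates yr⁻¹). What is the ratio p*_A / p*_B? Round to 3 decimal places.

A: p*_A = m/(m+e) = 0.72/0.9000 = 0.8000.
B: p*_B = 0.67/1.3700 = 0.4891.
p*_A / p*_B = 0.8000/0.4891 = 1.6358.

1.636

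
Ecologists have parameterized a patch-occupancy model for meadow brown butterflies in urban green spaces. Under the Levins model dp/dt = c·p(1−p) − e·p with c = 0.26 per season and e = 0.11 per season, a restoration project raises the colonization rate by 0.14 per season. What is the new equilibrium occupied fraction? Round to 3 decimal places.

Before: p* = 1 − 0.11/0.26 = 0.5769.
After the change, c = 0.4, e = 0.11, so p* = 1 − 0.11/0.4 = 0.7250.

0.725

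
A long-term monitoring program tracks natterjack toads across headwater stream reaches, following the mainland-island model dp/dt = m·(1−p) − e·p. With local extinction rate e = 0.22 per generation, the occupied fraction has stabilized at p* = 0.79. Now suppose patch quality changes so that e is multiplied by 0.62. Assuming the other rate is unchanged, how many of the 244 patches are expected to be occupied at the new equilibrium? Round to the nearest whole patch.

Balance m(1−p*) = e·p* gives m = e·p*/(1−p*) = 0.22×0.79000/0.21000 = 0.82762.
New p* = m/(m+e) = 0.82762/(0.82762+0.13640) = 0.85851.
Expected occupied = 244 × 0.85851 = 209.48 ≈ 209.

209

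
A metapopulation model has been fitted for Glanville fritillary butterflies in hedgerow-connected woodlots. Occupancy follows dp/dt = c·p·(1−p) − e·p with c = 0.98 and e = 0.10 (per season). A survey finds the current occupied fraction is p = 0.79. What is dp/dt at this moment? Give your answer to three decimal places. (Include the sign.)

0.084

Colonization term: c·p·(1−p) = 0.98×0.79×0.2100 = 0.16258.
Extinction term: e·p = 0.07900.
dp/dt = 0.16258 − 0.07900 = 0.08358.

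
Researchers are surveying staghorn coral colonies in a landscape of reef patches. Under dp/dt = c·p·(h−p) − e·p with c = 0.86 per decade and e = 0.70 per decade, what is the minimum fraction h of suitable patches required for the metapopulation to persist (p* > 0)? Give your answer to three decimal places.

0.814

p* = h − e/c is positive only when h > e/c.
h_min = e/c = 0.70/0.86 = 0.8140.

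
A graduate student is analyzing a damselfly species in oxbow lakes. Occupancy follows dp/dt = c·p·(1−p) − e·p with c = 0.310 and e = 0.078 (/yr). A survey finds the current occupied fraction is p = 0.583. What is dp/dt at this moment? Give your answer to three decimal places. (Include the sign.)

Colonization term: c·p·(1−p) = 0.310×0.583×0.4170 = 0.07536.
Extinction term: e·p = 0.04547.
dp/dt = 0.07536 − 0.04547 = 0.02989.

0.030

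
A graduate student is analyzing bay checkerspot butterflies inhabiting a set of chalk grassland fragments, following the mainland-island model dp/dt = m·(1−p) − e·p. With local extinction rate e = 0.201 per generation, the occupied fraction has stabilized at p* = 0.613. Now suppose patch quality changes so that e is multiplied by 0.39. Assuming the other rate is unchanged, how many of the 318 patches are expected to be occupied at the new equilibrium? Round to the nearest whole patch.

255

Balance m(1−p*) = e·p* gives m = e·p*/(1−p*) = 0.201×0.61300/0.38700 = 0.31838.
New p* = m/(m+e) = 0.31838/(0.31838+0.07839) = 0.80243.
Expected occupied = 318 × 0.80243 = 255.17 ≈ 255.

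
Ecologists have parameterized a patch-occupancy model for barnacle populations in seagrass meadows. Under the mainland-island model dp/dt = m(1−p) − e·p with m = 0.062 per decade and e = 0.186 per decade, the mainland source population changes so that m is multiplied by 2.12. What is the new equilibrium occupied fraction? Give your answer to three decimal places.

Before: p* = 0.062/(0.062+0.186) = 0.2500.
After: m = 0.13144, e = 0.186; p* = 0.13144/0.3174 = 0.4141.

0.414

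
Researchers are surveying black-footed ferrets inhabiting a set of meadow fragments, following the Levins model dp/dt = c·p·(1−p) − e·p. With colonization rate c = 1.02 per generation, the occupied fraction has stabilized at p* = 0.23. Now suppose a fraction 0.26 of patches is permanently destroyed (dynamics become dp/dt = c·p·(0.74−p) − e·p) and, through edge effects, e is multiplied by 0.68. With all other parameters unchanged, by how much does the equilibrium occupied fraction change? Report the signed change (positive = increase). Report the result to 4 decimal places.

Balance c(1−p*) = e gives e = 1.02×(1 − 0.23000) = 0.78540.
New p* = 0.74 − e/c = 0.74 − 0.53407/1.02000 = 0.21640.
Δp* = 0.21640 − 0.23000 = -0.01360.

-0.0136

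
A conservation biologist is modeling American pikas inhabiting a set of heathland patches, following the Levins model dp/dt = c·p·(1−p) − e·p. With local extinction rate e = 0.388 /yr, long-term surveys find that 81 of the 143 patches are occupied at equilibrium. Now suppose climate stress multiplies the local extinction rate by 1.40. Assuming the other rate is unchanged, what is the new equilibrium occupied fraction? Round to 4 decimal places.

0.3930

Observed p* = 81/143 = 0.56643.
Balance c(1−p*) = e gives c = e/(1 − 0.56643) = 0.388/0.43357 = 0.89490.
New p* = 1 − e/c = 1 − 0.54320/0.89490 = 0.39300.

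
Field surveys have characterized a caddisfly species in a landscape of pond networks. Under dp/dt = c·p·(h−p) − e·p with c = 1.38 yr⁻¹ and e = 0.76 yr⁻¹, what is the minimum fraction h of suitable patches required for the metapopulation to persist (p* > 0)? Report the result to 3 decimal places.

0.551

p* = h − e/c is positive only when h > e/c.
h_min = e/c = 0.76/1.38 = 0.5507.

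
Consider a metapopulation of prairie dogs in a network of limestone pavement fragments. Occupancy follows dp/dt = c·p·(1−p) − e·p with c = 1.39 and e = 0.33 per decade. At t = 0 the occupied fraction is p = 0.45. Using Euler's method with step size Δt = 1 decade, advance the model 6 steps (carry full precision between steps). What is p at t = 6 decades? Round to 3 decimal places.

Update rule: p ← p + [c·p·(1−p) − e·p]·Δt with Δt = 1.
  1  |  dp/dt·Δt = +0.195525  |  p_1 = 0.645525
  2  |  dp/dt·Δt = +0.105040  |  p_2 = 0.750565
  3  |  dp/dt·Δt = +0.012545  |  p_3 = 0.763110
  4  |  dp/dt·Δt = -0.000552  |  p_4 = 0.762558
  5  |  dp/dt·Δt = +0.000034  |  p_5 = 0.762592
  6  |  dp/dt·Δt = -0.000002  |  p_6 = 0.762590

0.763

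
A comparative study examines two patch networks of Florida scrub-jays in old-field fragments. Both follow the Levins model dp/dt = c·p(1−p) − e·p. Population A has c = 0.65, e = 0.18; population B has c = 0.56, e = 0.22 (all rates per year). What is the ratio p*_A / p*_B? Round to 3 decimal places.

1.191

A: p*_A = 1 − 0.18/0.65 = 0.7231.
B: p*_B = 1 − 0.22/0.56 = 0.6071.
p*_A / p*_B = 0.7231/0.6071 = 1.1910.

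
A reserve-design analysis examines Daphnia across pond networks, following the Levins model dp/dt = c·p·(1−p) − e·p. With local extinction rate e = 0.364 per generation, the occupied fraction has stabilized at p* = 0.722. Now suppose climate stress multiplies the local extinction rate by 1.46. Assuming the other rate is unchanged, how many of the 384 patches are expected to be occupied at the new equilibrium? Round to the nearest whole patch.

Balance c(1−p*) = e gives c = e/(1 − 0.72200) = 0.364/0.27800 = 1.30935.
New p* = 1 − e/c = 1 − 0.53144/1.30935 = 0.59412.
Expected occupied = 384 × 0.59412 = 228.14 ≈ 228.

228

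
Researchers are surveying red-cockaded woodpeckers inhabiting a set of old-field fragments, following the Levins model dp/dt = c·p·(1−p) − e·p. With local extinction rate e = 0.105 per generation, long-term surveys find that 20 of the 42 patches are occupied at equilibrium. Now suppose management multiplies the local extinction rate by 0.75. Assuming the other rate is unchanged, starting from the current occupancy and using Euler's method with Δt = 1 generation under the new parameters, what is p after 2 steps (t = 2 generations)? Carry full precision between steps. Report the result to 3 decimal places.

Observed p* = 20/42 = 0.47619.
Balance c(1−p*) = e gives c = e/(1 − 0.47619) = 0.105/0.52381 = 0.20045.
Starting from p₀ = 0.47619; update p ← p + (dp/dt)·Δt with the new parameters.
p: 0.47619 → 0.48869  (Δp = +0.01250)
p: 0.48869 → 0.50029  (Δp = +0.01160)

0.500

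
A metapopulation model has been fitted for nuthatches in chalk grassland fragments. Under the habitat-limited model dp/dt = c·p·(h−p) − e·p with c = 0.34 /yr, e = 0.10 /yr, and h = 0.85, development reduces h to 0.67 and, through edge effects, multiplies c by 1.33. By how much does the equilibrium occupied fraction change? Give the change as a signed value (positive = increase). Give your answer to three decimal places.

Before: p* = h − e/c = 0.85 − 0.10/0.34 = 0.85 − 0.2941 = 0.5559.
After: c = 0.4522, e = 0.1, h = 0.67; p* = 0.67 − 0.1/0.4522 = 0.4489.
Δp* = 0.4489 − 0.5559 = -0.1070.

-0.107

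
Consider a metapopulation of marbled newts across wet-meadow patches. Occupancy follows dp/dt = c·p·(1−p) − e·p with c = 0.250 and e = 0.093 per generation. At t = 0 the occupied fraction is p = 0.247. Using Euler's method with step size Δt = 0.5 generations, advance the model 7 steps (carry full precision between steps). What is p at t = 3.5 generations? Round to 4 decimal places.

0.3319

Update rule: p ← p + [c·p·(1−p) − e·p]·Δt with Δt = 0.5.
p: 0.24700 → 0.25876  (Δp = +0.01176)
p: 0.25876 → 0.27071  (Δp = +0.01194)
p: 0.27071 → 0.28280  (Δp = +0.01209)
p: 0.28280 → 0.29500  (Δp = +0.01220)
p: 0.29500 → 0.30728  (Δp = +0.01228)
p: 0.30728 → 0.31960  (Δp = +0.01232)
p: 0.31960 → 0.33192  (Δp = +0.01232)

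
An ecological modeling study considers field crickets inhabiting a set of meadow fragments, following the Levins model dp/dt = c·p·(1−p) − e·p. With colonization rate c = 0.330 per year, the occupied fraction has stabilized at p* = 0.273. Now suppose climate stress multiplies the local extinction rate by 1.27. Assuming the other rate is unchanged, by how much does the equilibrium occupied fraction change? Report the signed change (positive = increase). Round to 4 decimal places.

Balance c(1−p*) = e gives e = 0.330×(1 − 0.27300) = 0.23991.
New p* = 1 − e/c = 1 − 0.30469/0.33000 = 0.07670.
Δp* = 0.07670 − 0.27300 = -0.19630.

-0.1963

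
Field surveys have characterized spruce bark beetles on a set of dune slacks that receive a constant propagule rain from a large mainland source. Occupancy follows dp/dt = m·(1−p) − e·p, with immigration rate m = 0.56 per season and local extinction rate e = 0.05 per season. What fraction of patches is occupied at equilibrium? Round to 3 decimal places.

At equilibrium the propagule rain into empty patches balances local extinction: m(1−p*) = e·p*.
p* = m/(m+e) = 0.56/(0.56+0.05) = 0.56/0.6100 = 0.9180.

0.918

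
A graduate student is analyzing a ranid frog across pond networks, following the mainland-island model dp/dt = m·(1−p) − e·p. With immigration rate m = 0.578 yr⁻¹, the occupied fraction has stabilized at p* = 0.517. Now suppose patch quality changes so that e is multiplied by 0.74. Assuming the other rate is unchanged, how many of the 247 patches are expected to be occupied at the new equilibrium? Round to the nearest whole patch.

Balance m(1−p*) = e·p* gives e = m(1−p*)/p* = 0.578×0.48300/0.51700 = 0.53999.
New p* = m/(m+e) = 0.57800/(0.57800+0.39959) = 0.59125.
Expected occupied = 247 × 0.59125 = 146.04 ≈ 146.

146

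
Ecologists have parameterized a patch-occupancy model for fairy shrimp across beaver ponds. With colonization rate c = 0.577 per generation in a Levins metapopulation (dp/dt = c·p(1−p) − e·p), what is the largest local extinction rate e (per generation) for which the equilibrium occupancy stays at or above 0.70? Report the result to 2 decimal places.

1 − e/c ≥ 0.70 ⇒ e ≤ c(1 − 0.70) = 0.577 × 0.3000.
e_max = 0.1731.

0.17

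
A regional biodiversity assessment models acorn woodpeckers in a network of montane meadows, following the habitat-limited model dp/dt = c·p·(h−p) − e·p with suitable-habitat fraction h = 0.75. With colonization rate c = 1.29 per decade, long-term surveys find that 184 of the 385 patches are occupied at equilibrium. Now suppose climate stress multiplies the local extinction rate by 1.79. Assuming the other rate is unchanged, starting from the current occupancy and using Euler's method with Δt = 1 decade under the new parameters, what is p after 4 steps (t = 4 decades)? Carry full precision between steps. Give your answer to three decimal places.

0.280

Observed p* = 184/385 = 0.47792.
Balance c(h−p*) = e gives e = 1.29×(0.75 − 0.47792) = 0.35098.
Starting from p₀ = 0.47792; update p ← p + (dp/dt)·Δt with the new parameters.
step 1: Δp = -0.13252, p = 0.34541
step 2: Δp = -0.03673, p = 0.30868
step 3: Δp = -0.01820, p = 0.29048
step 4: Δp = -0.01031, p = 0.28018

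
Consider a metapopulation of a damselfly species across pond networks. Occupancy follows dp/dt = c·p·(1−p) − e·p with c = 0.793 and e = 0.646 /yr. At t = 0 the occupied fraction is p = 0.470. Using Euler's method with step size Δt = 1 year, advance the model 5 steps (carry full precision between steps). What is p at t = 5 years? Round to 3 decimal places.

0.244

Update rule: p ← p + [c·p·(1−p) − e·p]·Δt with Δt = 1.
step 1: Δp = -0.10608, p = 0.36392
step 2: Δp = -0.05153, p = 0.31239
step 3: Δp = -0.03147, p = 0.28093
step 4: Δp = -0.02129, p = 0.25964
step 5: Δp = -0.01529, p = 0.24435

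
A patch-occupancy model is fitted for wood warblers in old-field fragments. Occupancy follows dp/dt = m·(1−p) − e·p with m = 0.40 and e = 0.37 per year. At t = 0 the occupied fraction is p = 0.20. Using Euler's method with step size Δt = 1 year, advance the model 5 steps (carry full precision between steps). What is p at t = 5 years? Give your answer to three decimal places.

Update rule: p ← p + [m·(1−p) − e·p]·Δt with Δt = 1.
step 1: Δp = +0.24600, p = 0.44600
step 2: Δp = +0.05658, p = 0.50258
step 3: Δp = +0.01301, p = 0.51559
step 4: Δp = +0.00299, p = 0.51859
step 5: Δp = +0.00069, p = 0.51927

0.519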